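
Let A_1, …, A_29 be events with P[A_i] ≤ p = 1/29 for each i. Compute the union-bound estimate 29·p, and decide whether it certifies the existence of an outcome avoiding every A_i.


Union bound: P[∪_{i=1}^{29} A_i] ≤ Σ_i P[A_i] ≤ 29·p = 29·(1/29) = 1.
Numerically: 1 ≈ 1.000000.
Is 1 < 1? NO.
Since the bound 1 is ≥ 1, the union bound is uninformative here; it does NOT by itself certify existence.

29·p = 1 ≈ 1.000000; existence NOT certified by the union bound.


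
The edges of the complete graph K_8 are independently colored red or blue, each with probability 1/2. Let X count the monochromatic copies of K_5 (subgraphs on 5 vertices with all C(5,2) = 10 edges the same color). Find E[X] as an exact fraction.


Let X = Σ_S X_S over the C(8, 5) = 56 subsets S of size 5, where X_S = 1 if the K_5 on S is monochromatic.
For a fixed S, the K_5 on S has C(5, 2) = 10 edges. P[all 10 edges red] = (1/2)^10, and likewise for blue, so P[monochromatic] = 2·(1/2)^10 = 2^{1 − 10} = 1/512.
Summing: E[X] = C(8, 5) · 2^{1 − 10} = 56 · 1/512 = 7/64.
Numerically: E[X] ≈ 0.109.

E[X] = C(8,5)·2^(1−C(5,2)) = 7/64 ≈ 0.109.


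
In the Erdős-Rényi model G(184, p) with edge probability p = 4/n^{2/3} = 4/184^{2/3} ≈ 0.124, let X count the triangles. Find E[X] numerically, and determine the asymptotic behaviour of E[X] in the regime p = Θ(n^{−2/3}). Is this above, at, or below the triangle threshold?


Number of potential triangles: C(184, 3) = 1021384.
Each occurs with probability p³ ≈ (0.124)³ ≈ 1.89036e-03.
By linearity: E[X] = C(184, 3)·p³ ≈ 1021384 · 1.89036e-03 ≈ 1930.783.
Since α = 2/3 < 1, p = c/n^{2/3} ≫ 1/n is above the triangle threshold p ~ 1/n. Asymptotically E[X] ~ (c³/6)·n^{3(1−α)} = (4³/6)·n^{1} → ∞; triangles are abundant w.h.p.

E[X] ≈ 1930.783; in regime p = Θ(1/n^{2/3}) E[X] diverges (above the triangle threshold p ~ 1/n).


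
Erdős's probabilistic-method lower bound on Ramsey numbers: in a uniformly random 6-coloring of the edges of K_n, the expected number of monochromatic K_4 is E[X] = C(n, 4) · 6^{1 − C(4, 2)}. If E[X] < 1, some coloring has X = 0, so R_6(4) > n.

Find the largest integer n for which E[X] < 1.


We need C(n, 4) · 6^{1 − 6} < 1, i.e. C(n, 4) < 6^{6 − 1} = 7776.
Check values of n near the boundary:
  n = 19: C(19, 4) = 3876; 3876 < 7776? YES
  n = 20: C(20, 4) = 4845; 4845 < 7776? YES
  n = 21: C(21, 4) = 5985; 5985 < 7776? YES
  n = 22: C(22, 4) = 7315; 7315 < 7776? YES
  n = 23: C(23, 4) = 8855; 8855 < 7776? NO
  n = 24: C(24, 4) = 10626; 10626 < 7776? NO
  n = 25: C(25, 4) = 12650; 12650 < 7776? NO
The largest n with C(n, 4) < 7776 is n = 22 (where E[X] = 7315/7776 ≈ 0.9407150). Hence R_6(4) > 22, i.e. R_6(4) ≥ 23.

Largest n = 22; hence R_6(4) > 22.


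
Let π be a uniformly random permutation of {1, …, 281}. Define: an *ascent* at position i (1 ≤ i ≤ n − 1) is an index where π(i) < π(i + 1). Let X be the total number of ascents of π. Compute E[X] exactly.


Write X = Σ X_I over i = 1, …, 280, with X_I the indicator of one ascent.
There are 280 indicators.
For each fixed i, the pair (π(i), π(i+1)) is a uniformly random ordered pair of distinct values from {1, …, 281}; by symmetry P[π(i) < π(i+1)] = 1/2.
By linearity: E[X] = 280 · (1/2) = (281 − 1) · (1/2) = 140 ≈ 140.000000.

E[X] = 140 = 140.000000.


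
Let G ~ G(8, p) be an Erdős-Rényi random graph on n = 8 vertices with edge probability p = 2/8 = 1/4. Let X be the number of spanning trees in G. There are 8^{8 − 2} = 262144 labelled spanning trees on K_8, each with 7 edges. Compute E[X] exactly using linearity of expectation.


K_8 has 8^{8 − 2} = 262144 labelled spanning trees.
For each such spanning tree H, let X_H = 1 if all 7 edges of H are present in G. Then P[X_H = 1] = p^{7} = (1/4)^{7} = 1/16384.
By linearity: E[X] = Σ_H E[X_H] = 262144 · p^{7} = 262144 · 1/16384 = 16.
Numerically: E[X] ≈ 16.

E[X] = 262144 · (1/4)^{7} = 16 ≈ 16.


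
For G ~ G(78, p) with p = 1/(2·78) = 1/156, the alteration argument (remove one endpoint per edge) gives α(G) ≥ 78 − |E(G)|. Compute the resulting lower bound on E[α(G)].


E[|E(G)|] = C(78, 2)·p = 3003 · (1/156) = 77/4.
E[α(G)] ≥ n − E[|E(G)|] = 78 − 77/4 = 235/4.
Numerically: ≈ 58.750000.
(This is only a lower bound; the true E[α(G)] may be larger.)

E[α(G)] ≥ 235/4 ≈ 58.750000.


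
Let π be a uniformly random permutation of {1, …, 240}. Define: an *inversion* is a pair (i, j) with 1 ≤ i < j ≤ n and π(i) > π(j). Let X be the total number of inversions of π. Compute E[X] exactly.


Write X = Σ X_I over the C(240, 2) = 28680 pairs i < j, with X_I the indicator of one inversion.
There are 28680 indicators.
For each fixed pair i < j, the values π(i) and π(j) are two distinct elements of {1, …, 240} in uniformly random order; by symmetry P[π(i) > π(j)] = 1/2.
By linearity: E[X] = 28680 · (1/2) = C(240, 2) · (1/2) = 28680/2 = 14340 ≈ 14340.000000.

E[X] = 14340 = 14340.000000.


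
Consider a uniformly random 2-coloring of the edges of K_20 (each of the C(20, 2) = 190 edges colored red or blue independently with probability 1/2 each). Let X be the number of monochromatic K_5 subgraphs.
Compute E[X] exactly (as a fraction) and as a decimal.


Let X = Σ_S X_S over the C(20, 5) = 15504 subsets S of size 5, where X_S = 1 if the K_5 on S is monochromatic.
For a fixed S, the K_5 on S has C(5, 2) = 10 edges. P[all 10 edges red] = (1/2)^10, and likewise for blue, so P[monochromatic] = 2·(1/2)^10 = 2^{1 − 10} = 1/512.
By linearity of expectation: E[X] = C(20, 5) · 2^{1 − 10} = 15504 · 1/512 = 969/32.
Numerically: E[X] ≈ 30.281.

E[X] = C(20,5)·2^(1−C(5,2)) = 969/32 ≈ 30.281.


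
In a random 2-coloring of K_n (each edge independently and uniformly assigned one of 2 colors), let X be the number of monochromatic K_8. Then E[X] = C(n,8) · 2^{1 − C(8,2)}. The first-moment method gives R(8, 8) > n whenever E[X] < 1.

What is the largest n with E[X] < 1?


We need C(n, 8) · 2^{1 − 28} < 1, i.e. C(n, 8) < 2^{28 − 1} = 134217728.
Check values of n near the boundary:
  n = 39: C(39, 8) = 61523748; 61523748 < 134217728? YES
  n = 40: C(40, 8) = 76904685; 76904685 < 134217728? YES
  n = 41: C(41, 8) = 95548245; 95548245 < 134217728? YES
  n = 42: C(42, 8) = 118030185; 118030185 < 134217728? YES
  n = 43: C(43, 8) = 145008513; 145008513 < 134217728? NO
  n = 44: C(44, 8) = 177232627; 177232627 < 134217728? NO
The largest n with C(n, 8) < 134217728 is n = 42 (where E[X] = 118030185/134217728 ≈ 0.879393). Hence R(8, 8) > 42, i.e. R(8, 8) ≥ 43.

Largest n = 42; hence R(8, 8) > 42.


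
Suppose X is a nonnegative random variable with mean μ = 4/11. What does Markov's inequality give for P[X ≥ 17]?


μ = E[X] = 4/11, a = 17.
Markov: P[X ≥ 17] ≤ μ/a = (4/11)/17 = 4/187.
Numerically: ≈ 0.021.
(Since a = 17 > μ = 0.364, the bound 4/187 is < 1 and informative.)

P[X ≥ 17] ≤ 4/187 ≈ 0.021.


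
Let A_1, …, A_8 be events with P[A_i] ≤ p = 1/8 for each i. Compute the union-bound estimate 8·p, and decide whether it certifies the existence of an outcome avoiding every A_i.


Union bound: P[∪_{i=1}^{8} A_i] ≤ Σ_i P[A_i] ≤ 8·p = 8·(1/8) = 1.
Numerically: 1 ≈ 1.0000000.
Is 1 < 1? NO.
Since the bound 1 is ≥ 1, the union bound is uninformative here; it does NOT by itself certify existence.

8·p = 1 ≈ 1.0000000; existence NOT certified by the union bound.


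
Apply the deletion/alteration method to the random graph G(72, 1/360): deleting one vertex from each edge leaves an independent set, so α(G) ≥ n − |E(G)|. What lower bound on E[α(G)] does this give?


E[|E(G)|] = C(72, 2)·p = 2556 · (1/360) = 71/10.
E[α(G)] ≥ n − E[|E(G)|] = 72 − 71/10 = 649/10.
Numerically: ≈ 64.900.
(This is only a lower bound; the true E[α(G)] may be larger.)

E[α(G)] ≥ 649/10 ≈ 64.900.


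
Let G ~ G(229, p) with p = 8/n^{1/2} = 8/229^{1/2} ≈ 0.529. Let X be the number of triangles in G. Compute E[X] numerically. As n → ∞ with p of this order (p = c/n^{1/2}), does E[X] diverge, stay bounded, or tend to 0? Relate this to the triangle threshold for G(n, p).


Number of potential triangles: C(229, 3) = 1975354.
Each occurs with probability p³ ≈ (0.529)³ ≈ 1.47746e-01.
By linearity: E[X] = C(229, 3)·p³ ≈ 1975354 · 1.47746e-01 ≈ 291851.328.
Since α = 1/2 < 1, p = c/n^{1/2} ≫ 1/n is above the triangle threshold p ~ 1/n. Asymptotically E[X] ~ (c³/6)·n^{3(1−α)} = (8³/6)·n^{1.5} → ∞; triangles are abundant w.h.p.

E[X] ≈ 291851.328; in regime p = Θ(1/n^{1/2}) E[X] diverges (above the triangle threshold p ~ 1/n).


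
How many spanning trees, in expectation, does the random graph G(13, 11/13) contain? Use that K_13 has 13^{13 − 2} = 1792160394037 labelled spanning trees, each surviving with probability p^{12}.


K_13 has 13^{13 − 2} = 1792160394037 labelled spanning trees.
For each such spanning tree H, let X_H = 1 if all 12 edges of H are present in G. Then P[X_H = 1] = p^{12} = (11/13)^{12} = 3138428376721/23298085122481.
By linearity of expectation: E[X] = Σ_H E[X_H] = 1792160394037 · p^{12} = 1792160394037 · 3138428376721/23298085122481 = 3138428376721/13.
Numerically: E[X] ≈ 2.41e+11.

E[X] = 1792160394037 · (11/13)^{12} = 3138428376721/13 ≈ 2.41e+11.


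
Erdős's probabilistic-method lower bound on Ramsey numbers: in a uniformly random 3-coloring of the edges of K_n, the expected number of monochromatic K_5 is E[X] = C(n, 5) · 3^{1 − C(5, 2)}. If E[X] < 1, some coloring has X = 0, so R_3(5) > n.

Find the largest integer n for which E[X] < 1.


We need C(n, 5) · 3^{1 − 10} < 1, i.e. C(n, 5) < 3^{10 − 1} = 19683.
Check values of n near the boundary:
  n = 15: C(15, 5) = 3003; 3003 < 19683? YES
  n = 16: C(16, 5) = 4368; 4368 < 19683? YES
  n = 17: C(17, 5) = 6188; 6188 < 19683? YES
  n = 18: C(18, 5) = 8568; 8568 < 19683? YES
  n = 19: C(19, 5) = 11628; 11628 < 19683? YES
  n = 20: C(20, 5) = 15504; 15504 < 19683? YES
  n = 21: C(21, 5) = 20349; 20349 < 19683? NO
  n = 22: C(22, 5) = 26334; 26334 < 19683? NO
The largest n with C(n, 5) < 19683 is n = 20 (where E[X] = 5168/6561 ≈ 0.7876848). Hence R_3(5) > 20, i.e. R_3(5) ≥ 21.

Largest n = 20; hence R_3(5) > 20.


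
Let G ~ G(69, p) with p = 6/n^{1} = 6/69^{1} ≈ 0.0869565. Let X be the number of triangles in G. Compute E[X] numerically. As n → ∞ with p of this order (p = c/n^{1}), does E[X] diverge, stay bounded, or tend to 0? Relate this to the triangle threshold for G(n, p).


Number of potential triangles: C(69, 3) = 52394.
Each occurs with probability p³ ≈ (0.0869565)³ ≈ 6.57516232e-04.
By linearity: E[X] = C(69, 3)·p³ ≈ 52394 · 6.57516232e-04 ≈ 34.449905.
Here α = 1, so p = 6/n is exactly at the triangle threshold p ~ 1/n. Asymptotically E[X] → c³/6 = 6³/6 = 36 ≈ 36.000000, a bounded constant. In this regime the triangle count is asymptotically Poisson(c³/6).

E[X] ≈ 34.449905; in regime p = Θ(1/n^{1}) E[X] stays bounded (at the triangle threshold p ~ 1/n).


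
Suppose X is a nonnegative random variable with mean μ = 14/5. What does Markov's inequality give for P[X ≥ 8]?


μ = E[X] = 14/5, a = 8.
Markov: P[X ≥ 8] ≤ μ/a = (14/5)/8 = 7/20.
Numerically: ≈ 0.35000.
(Since a = 8 > μ = 2.80000, the bound 7/20 is < 1 and informative.)

P[X ≥ 8] ≤ 7/20 ≈ 0.35000.


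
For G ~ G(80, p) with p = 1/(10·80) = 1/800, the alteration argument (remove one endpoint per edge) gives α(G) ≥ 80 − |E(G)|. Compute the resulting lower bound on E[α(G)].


E[|E(G)|] = C(80, 2)·p = 3160 · (1/800) = 79/20.
E[α(G)] ≥ n − E[|E(G)|] = 80 − 79/20 = 1521/20.
Numerically: ≈ 76.0500.
(This is only a lower bound; the true E[α(G)] may be larger.)

E[α(G)] ≥ 1521/20 ≈ 76.0500.


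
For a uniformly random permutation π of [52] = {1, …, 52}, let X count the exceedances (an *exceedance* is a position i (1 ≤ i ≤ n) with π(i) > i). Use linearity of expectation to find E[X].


Write X = Σ_{i=1}^{52} X_i, where X_i = 1_{π(i) > i}.
For each fixed i, π(i) is uniform over {1, …, 52} (marginal of a uniform permutation), so P[π(i) > i] = (n − i)/n. Summing: Σ_{i=1}^{52} (n − i)/n = (0 + 1 + … + 51)/52 = 52(52 − 1)/(2·52) = (52 − 1)/2.
Hence E[X] = Σ_{i=1}^{52} (52 − i)/52 = 51/2 ≈ 25.5000.

E[X] = 51/2 = 25.5000.


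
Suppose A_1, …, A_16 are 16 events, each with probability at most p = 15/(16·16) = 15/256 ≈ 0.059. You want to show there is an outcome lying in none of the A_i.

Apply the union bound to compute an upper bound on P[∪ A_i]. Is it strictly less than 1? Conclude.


Union bound: P[∪_{i=1}^{16} A_i] ≤ Σ_i P[A_i] ≤ 16·p = 16·(15/256) = 15/16.
Numerically: 15/16 ≈ 0.938.
Is 15/16 < 1? YES.
Since P[∪ A_i] ≤ 15/16 < 1, the complement has P[∩ A_i^c] ≥ 1 − 15/16 = 1/16 > 0, so some outcome avoids every A_i.

16·p = 15/16 ≈ 0.938; existence CERTIFIED by the union bound.


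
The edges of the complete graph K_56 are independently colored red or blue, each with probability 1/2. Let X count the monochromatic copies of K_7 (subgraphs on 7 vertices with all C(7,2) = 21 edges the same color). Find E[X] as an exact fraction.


Let X = Σ_S X_S over the C(56, 7) = 231917400 subsets S of size 7, where X_S = 1 if the K_7 on S is monochromatic.
For a fixed S, the K_7 on S has C(7, 2) = 21 edges. P[all 21 edges red] = (1/2)^21, and likewise for blue, so P[monochromatic] = 2·(1/2)^21 = 2^{1 − 21} = 1/1048576.
By linearity of expectation: E[X] = C(56, 7) · 2^{1 − 21} = 231917400 · 1/1048576 = 28989675/131072.
Numerically: E[X] ≈ 221.1737.

E[X] = C(56,7)·2^(1−C(7,2)) = 28989675/131072 ≈ 221.1737.


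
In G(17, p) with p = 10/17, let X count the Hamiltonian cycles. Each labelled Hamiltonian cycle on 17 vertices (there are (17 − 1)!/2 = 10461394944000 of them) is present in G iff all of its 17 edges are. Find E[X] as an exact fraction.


K_17 has (17 − 1)!/2 = 10461394944000 labelled Hamiltonian cycles.
For each such Hamiltonian cycle H, let X_H = 1 if all 17 edges of H are present in G. Then P[X_H = 1] = p^{17} = (10/17)^{17} = 100000000000000000/827240261886336764177.
By linearity: E[X] = Σ_H E[X_H] = 10461394944000 · p^{17} = 10461394944000 · 100000000000000000/827240261886336764177 = 1046139494400000000000000000000/827240261886336764177.
Numerically: E[X] ≈ 1.26461e+09.

E[X] = 10461394944000 · (10/17)^{17} = 1046139494400000000000000000000/827240261886336764177 ≈ 1.26461e+09.


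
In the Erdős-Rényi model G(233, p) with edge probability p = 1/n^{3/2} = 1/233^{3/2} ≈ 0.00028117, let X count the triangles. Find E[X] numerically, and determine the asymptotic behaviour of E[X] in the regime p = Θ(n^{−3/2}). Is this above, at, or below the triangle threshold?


Number of potential triangles: C(233, 3) = 2081156.
Each occurs with probability p³ ≈ (0.00028117)³ ≈ 2.2227896e-11.
By linearity: E[X] = C(233, 3)·p³ ≈ 2081156 · 2.2227896e-11 ≈ 0.00005.
Since α = 3/2 > 1, p = c/n^{3/2} = o(1/n) is below the triangle threshold p ~ 1/n. Asymptotically E[X] ~ (c³/6)·n^{3(1−α)} = (1³/6)·n^{-1.5} → 0, so by Markov's inequality G has no triangles w.h.p.

E[X] ≈ 0.00005; in regime p = Θ(1/n^{3/2}) E[X] tends to 0 (below the triangle threshold p ~ 1/n).


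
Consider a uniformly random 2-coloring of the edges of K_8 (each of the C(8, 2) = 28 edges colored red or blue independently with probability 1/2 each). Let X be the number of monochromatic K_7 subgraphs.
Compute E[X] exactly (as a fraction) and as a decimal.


Let X = Σ_S X_S over the C(8, 7) = 8 subsets S of size 7, where X_S = 1 if the K_7 on S is monochromatic.
For a fixed S, the K_7 on S has C(7, 2) = 21 edges. P[all 21 edges red] = (1/2)^21, and likewise for blue, so P[monochromatic] = 2·(1/2)^21 = 2^{1 − 21} = 1/1048576.
Summing: E[X] = C(8, 7) · 2^{1 − 21} = 8 · 1/1048576 = 1/131072.
Numerically: E[X] ≈ 0.000.

E[X] = C(8,7)·2^(1−C(7,2)) = 1/131072 ≈ 0.000.


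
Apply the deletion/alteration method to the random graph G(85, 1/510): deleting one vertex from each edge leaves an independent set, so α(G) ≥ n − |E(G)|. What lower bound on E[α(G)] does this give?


E[|E(G)|] = C(85, 2)·p = 3570 · (1/510) = 7.
E[α(G)] ≥ n − E[|E(G)|] = 85 − 7 = 78.
Numerically: ≈ 78.000000.
(This is only a lower bound; the true E[α(G)] may be larger.)

E[α(G)] ≥ 78 ≈ 78.000000.


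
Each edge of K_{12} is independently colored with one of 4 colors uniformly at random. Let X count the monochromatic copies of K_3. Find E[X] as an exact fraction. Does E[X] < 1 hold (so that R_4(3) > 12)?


E[X] = C(12, 3) · 4^{1 − 3} = 220 · 4^{−2} = 220/16.
As a reduced fraction: E[X] = 55/4 ≈ 13.7500.
Is E[X] < 1? NO.
Since E[X] ≥ 1, the first-moment bound is inconclusive at n = 12; it does NOT by itself certify R_4(3) > 12.

E[X] = 55/4 ≈ 13.7500; E[X] ≥ 1; first-moment method inconclusive here.


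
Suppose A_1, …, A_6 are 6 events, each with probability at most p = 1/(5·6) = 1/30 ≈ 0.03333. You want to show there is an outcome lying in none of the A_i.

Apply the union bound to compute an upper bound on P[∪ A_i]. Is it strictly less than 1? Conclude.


Union bound: P[∪_{i=1}^{6} A_i] ≤ Σ_i P[A_i] ≤ 6·p = 6·(1/30) = 1/5.
Numerically: 1/5 ≈ 0.20000.
Is 1/5 < 1? YES.
Since P[∪ A_i] ≤ 1/5 < 1, the complement has P[∩ A_i^c] ≥ 1 − 1/5 = 4/5 > 0, so some outcome avoids every A_i.

6·p = 1/5 ≈ 0.20000; existence CERTIFIED by the union bound.


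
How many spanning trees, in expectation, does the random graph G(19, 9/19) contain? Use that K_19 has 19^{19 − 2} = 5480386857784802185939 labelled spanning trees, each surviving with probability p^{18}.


K_19 has 19^{19 − 2} = 5480386857784802185939 labelled spanning trees.
For each such spanning tree H, let X_H = 1 if all 18 edges of H are present in G. Then P[X_H = 1] = p^{18} = (9/19)^{18} = 150094635296999121/104127350297911241532841.
By linearity of expectation: E[X] = Σ_H E[X_H] = 5480386857784802185939 · p^{18} = 5480386857784802185939 · 150094635296999121/104127350297911241532841 = 150094635296999121/19.
Numerically: E[X] ≈ 7.9e+15.

E[X] = 5480386857784802185939 · (9/19)^{18} = 150094635296999121/19 ≈ 7.9e+15.


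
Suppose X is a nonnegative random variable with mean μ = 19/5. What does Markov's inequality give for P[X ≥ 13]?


μ = E[X] = 19/5, a = 13.
Markov: P[X ≥ 13] ≤ μ/a = (19/5)/13 = 19/65.
Numerically: ≈ 0.2923.
(Since a = 13 > μ = 3.8000, the bound 19/65 is < 1 and informative.)

P[X ≥ 13] ≤ 19/65 ≈ 0.2923.


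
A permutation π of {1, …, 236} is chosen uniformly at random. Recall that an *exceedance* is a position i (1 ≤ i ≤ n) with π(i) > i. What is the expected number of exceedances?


Write X = Σ_{i=1}^{236} X_i, where X_i = 1_{π(i) > i}.
For each fixed i, π(i) is uniform over {1, …, 236} (marginal of a uniform permutation), so P[π(i) > i] = (n − i)/n. Summing: Σ_{i=1}^{236} (n − i)/n = (0 + 1 + … + 235)/236 = 236(236 − 1)/(2·236) = (236 − 1)/2.
Hence E[X] = Σ_{i=1}^{236} (236 − i)/236 = 235/2 ≈ 117.500000.

E[X] = 235/2 = 117.500000.


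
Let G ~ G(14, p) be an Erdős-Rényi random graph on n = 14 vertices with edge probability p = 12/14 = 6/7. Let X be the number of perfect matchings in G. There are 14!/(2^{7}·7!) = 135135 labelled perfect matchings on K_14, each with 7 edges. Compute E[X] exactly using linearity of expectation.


K_14 has 14!/(2^{7}·7!) = 135135 labelled perfect matchings.
For each such perfect matching H, let X_H = 1 if all 7 edges of H are present in G. Then P[X_H = 1] = p^{7} = (6/7)^{7} = 279936/823543.
Summing the indicators: E[X] = Σ_H E[X_H] = 135135 · p^{7} = 135135 · 279936/823543 = 5404164480/117649.
Numerically: E[X] ≈ 4.593e+04.

E[X] = 135135 · (6/7)^{7} = 5404164480/117649 ≈ 4.593e+04.


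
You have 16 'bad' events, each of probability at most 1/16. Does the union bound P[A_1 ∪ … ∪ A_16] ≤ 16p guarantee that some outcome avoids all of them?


Union bound: P[∪_{i=1}^{16} A_i] ≤ Σ_i P[A_i] ≤ 16·p = 16·(1/16) = 1.
Numerically: 1 ≈ 1.0000.
Is 1 < 1? NO.
Since the bound 1 is ≥ 1, the union bound is uninformative here; it does NOT by itself certify existence.

16·p = 1 ≈ 1.0000; existence NOT certified by the union bound.


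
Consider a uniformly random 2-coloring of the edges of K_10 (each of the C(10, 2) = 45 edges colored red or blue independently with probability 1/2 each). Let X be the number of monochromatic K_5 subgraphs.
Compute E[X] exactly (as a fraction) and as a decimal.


Let X = Σ_S X_S over the C(10, 5) = 252 subsets S of size 5, where X_S = 1 if the K_5 on S is monochromatic.
For a fixed S, the K_5 on S has C(5, 2) = 10 edges. P[all 10 edges red] = (1/2)^10, and likewise for blue, so P[monochromatic] = 2·(1/2)^10 = 2^{1 − 10} = 1/512.
By linearity of expectation: E[X] = C(10, 5) · 2^{1 − 10} = 252 · 1/512 = 63/128.
Numerically: E[X] ≈ 0.4922.

E[X] = C(10,5)·2^(1−C(5,2)) = 63/128 ≈ 0.4922.


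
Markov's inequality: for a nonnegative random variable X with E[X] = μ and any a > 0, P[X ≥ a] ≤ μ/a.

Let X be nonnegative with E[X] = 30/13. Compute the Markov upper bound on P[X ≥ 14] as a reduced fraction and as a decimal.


μ = E[X] = 30/13, a = 14.
Markov: P[X ≥ 14] ≤ μ/a = (30/13)/14 = 15/91.
Numerically: ≈ 0.164835.
(Since a = 14 > μ = 2.307692, the bound 15/91 is < 1 and informative.)

P[X ≥ 14] ≤ 15/91 ≈ 0.164835.


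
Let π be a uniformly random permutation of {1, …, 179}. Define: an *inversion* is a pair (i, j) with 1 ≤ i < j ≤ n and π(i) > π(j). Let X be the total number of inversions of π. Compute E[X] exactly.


Write X = Σ X_I over the C(179, 2) = 15931 pairs i < j, with X_I the indicator of one inversion.
There are 15931 indicators.
For each fixed pair i < j, the values π(i) and π(j) are two distinct elements of {1, …, 179} in uniformly random order; by symmetry P[π(i) > π(j)] = 1/2.
By linearity: E[X] = 15931 · (1/2) = C(179, 2) · (1/2) = 15931/2 = 15931/2 ≈ 7965.500000.

E[X] = 15931/2 = 7965.500000.


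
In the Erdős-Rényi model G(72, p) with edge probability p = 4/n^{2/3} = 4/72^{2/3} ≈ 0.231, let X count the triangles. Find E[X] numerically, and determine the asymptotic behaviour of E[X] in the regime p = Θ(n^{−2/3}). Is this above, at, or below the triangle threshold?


Number of potential triangles: C(72, 3) = 59640.
Each occurs with probability p³ ≈ (0.231)³ ≈ 1.23457e-02.
By linearity: E[X] = C(72, 3)·p³ ≈ 59640 · 1.23457e-02 ≈ 736.296.
Since α = 2/3 < 1, p = c/n^{2/3} ≫ 1/n is above the triangle threshold p ~ 1/n. Asymptotically E[X] ~ (c³/6)·n^{3(1−α)} = (4³/6)·n^{1} → ∞; triangles are abundant w.h.p.

E[X] ≈ 736.296; in regime p = Θ(1/n^{2/3}) E[X] diverges (above the triangle threshold p ~ 1/n).


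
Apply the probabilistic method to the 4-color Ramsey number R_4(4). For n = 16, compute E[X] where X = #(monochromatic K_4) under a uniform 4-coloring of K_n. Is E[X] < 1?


E[X] = C(16, 4) · 4^{1 − 6} = 1820 · 4^{−5} = 1820/1024.
As a reduced fraction: E[X] = 455/256 ≈ 1.7773.
Is E[X] < 1? NO.
Since E[X] ≥ 1, the first-moment bound is inconclusive at n = 16; it does NOT by itself certify R_4(4) > 16.

E[X] = 455/256 ≈ 1.7773; E[X] ≥ 1; first-moment method inconclusive here.


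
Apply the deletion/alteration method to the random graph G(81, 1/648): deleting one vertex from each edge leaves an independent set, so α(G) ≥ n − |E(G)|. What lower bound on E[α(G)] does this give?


E[|E(G)|] = C(81, 2)·p = 3240 · (1/648) = 5.
E[α(G)] ≥ n − E[|E(G)|] = 81 − 5 = 76.
Numerically: ≈ 76.00000.
(This is only a lower bound; the true E[α(G)] may be larger.)

E[α(G)] ≥ 76 ≈ 76.00000.


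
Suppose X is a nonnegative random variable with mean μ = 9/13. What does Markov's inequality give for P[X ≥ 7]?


μ = E[X] = 9/13, a = 7.
Markov: P[X ≥ 7] ≤ μ/a = (9/13)/7 = 9/91.
Numerically: ≈ 0.099.
(Since a = 7 > μ = 0.692, the bound 9/91 is < 1 and informative.)

P[X ≥ 7] ≤ 9/91 ≈ 0.099.


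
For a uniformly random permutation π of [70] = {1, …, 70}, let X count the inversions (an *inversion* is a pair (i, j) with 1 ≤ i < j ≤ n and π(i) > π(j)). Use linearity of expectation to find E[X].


Write X = Σ X_I over the C(70, 2) = 2415 pairs i < j, with X_I the indicator of one inversion.
There are 2415 indicators.
For each fixed pair i < j, the values π(i) and π(j) are two distinct elements of {1, …, 70} in uniformly random order; by symmetry P[π(i) > π(j)] = 1/2.
By linearity: E[X] = 2415 · (1/2) = C(70, 2) · (1/2) = 2415/2 = 2415/2 ≈ 1207.500000.

E[X] = 2415/2 = 1207.500000.


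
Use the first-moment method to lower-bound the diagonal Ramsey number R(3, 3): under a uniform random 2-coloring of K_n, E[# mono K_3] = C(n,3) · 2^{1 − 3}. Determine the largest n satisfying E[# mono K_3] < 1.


We need C(n, 3) · 2^{1 − 3} < 1, i.e. C(n, 3) < 2^{3 − 1} = 4.
Check values of n near the boundary:
  n = 3: C(3, 3) = 1; 1 < 4? YES
  n = 4: C(4, 3) = 4; 4 < 4? NO
  n = 5: C(5, 3) = 10; 10 < 4? NO
The largest n with C(n, 3) < 4 is n = 3 (where E[X] = 1/4 ≈ 0.250000). Hence R(3, 3) > 3, i.e. R(3, 3) ≥ 4.

Largest n = 3; hence R(3, 3) > 3.


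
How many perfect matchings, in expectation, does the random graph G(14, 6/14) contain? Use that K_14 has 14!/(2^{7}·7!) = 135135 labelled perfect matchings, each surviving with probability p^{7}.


K_14 has 14!/(2^{7}·7!) = 135135 labelled perfect matchings.
For each such perfect matching H, let X_H = 1 if all 7 edges of H are present in G. Then P[X_H = 1] = p^{7} = (3/7)^{7} = 2187/823543.
By linearity of expectation: E[X] = Σ_H E[X_H] = 135135 · p^{7} = 135135 · 2187/823543 = 42220035/117649.
Numerically: E[X] ≈ 359.

E[X] = 135135 · (3/7)^{7} = 42220035/117649 ≈ 359.


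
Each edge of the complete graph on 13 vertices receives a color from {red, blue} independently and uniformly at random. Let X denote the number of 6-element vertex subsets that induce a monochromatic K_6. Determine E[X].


Let X = Σ_S X_S over the C(13, 6) = 1716 subsets S of size 6, where X_S = 1 if the K_6 on S is monochromatic.
For a fixed S, the K_6 on S has C(6, 2) = 15 edges. P[all 15 edges red] = (1/2)^15, and likewise for blue, so P[monochromatic] = 2·(1/2)^15 = 2^{1 − 15} = 1/16384.
By linearity of expectation: E[X] = C(13, 6) · 2^{1 − 15} = 1716 · 1/16384 = 429/4096.
Numerically: E[X] ≈ 0.105.

E[X] = C(13,6)·2^(1−C(6,2)) = 429/4096 ≈ 0.105.


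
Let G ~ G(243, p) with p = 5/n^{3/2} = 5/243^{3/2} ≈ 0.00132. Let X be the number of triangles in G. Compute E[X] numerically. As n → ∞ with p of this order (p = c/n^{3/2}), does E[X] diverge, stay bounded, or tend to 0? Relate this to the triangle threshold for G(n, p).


Number of potential triangles: C(243, 3) = 2362041.
Each occurs with probability p³ ≈ (0.00132)³ ≈ 2.29976e-09.
By linearity: E[X] = C(243, 3)·p³ ≈ 2362041 · 2.29976e-09 ≈ 0.005.
Since α = 3/2 > 1, p = c/n^{3/2} = o(1/n) is below the triangle threshold p ~ 1/n. Asymptotically E[X] ~ (c³/6)·n^{3(1−α)} = (5³/6)·n^{-1.5} → 0, so by Markov's inequality G has no triangles w.h.p.

E[X] ≈ 0.005; in regime p = Θ(1/n^{3/2}) E[X] tends to 0 (below the triangle threshold p ~ 1/n).


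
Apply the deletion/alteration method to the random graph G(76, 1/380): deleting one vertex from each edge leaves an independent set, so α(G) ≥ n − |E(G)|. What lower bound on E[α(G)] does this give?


E[|E(G)|] = C(76, 2)·p = 2850 · (1/380) = 15/2.
E[α(G)] ≥ n − E[|E(G)|] = 76 − 15/2 = 137/2.
Numerically: ≈ 68.5000.
(This is only a lower bound; the true E[α(G)] may be larger.)

E[α(G)] ≥ 137/2 ≈ 68.5000.


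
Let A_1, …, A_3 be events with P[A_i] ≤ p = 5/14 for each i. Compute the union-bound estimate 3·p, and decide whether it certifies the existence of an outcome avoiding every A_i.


Union bound: P[∪_{i=1}^{3} A_i] ≤ Σ_i P[A_i] ≤ 3·p = 3·(5/14) = 15/14.
Numerically: 15/14 ≈ 1.071429.
Is 15/14 < 1? NO.
Since the bound 15/14 is ≥ 1, the union bound is uninformative here; it does NOT by itself certify existence.

3·p = 15/14 ≈ 1.071429; existence NOT certified by the union bound.


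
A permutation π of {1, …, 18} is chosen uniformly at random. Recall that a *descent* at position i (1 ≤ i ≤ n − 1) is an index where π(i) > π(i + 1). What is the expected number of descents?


Write X = Σ X_I over i = 1, …, 17, with X_I the indicator of one descent.
There are 17 indicators.
For each fixed i, the pair (π(i), π(i+1)) is a uniformly random ordered pair of distinct values from {1, …, 18}; by symmetry P[π(i) > π(i+1)] = 1/2.
By linearity: E[X] = 17 · (1/2) = (18 − 1) · (1/2) = 17/2 ≈ 8.50000.

E[X] = 17/2 = 8.50000.


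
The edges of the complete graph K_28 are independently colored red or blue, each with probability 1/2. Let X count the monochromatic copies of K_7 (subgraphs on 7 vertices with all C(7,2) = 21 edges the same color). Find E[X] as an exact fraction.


Let X = Σ_S X_S over the C(28, 7) = 1184040 subsets S of size 7, where X_S = 1 if the K_7 on S is monochromatic.
For a fixed S, the K_7 on S has C(7, 2) = 21 edges. P[all 21 edges red] = (1/2)^21, and likewise for blue, so P[monochromatic] = 2·(1/2)^21 = 2^{1 − 21} = 1/1048576.
By linearity: E[X] = C(28, 7) · 2^{1 − 21} = 1184040 · 1/1048576 = 148005/131072.
Numerically: E[X] ≈ 1.1292.

E[X] = C(28,7)·2^(1−C(7,2)) = 148005/131072 ≈ 1.1292.


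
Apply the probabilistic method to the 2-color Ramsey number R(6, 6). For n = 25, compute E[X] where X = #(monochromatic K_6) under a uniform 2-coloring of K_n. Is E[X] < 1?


E[X] = C(25, 6) · 2^{1 − 15} = 177100 · 2^{−14} = 177100/16384.
As a reduced fraction: E[X] = 44275/4096 ≈ 10.8093262.
Is E[X] < 1? NO.
Since E[X] ≥ 1, the first-moment bound is inconclusive at n = 25; it does NOT by itself certify R(6, 6) > 25.

E[X] = 44275/4096 ≈ 10.8093262; E[X] ≥ 1; first-moment method inconclusive here.


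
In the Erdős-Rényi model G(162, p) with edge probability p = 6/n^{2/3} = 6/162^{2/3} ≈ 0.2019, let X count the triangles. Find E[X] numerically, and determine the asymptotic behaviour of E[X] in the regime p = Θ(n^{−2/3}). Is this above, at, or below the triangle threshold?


Number of potential triangles: C(162, 3) = 695520.
Each occurs with probability p³ ≈ (0.2019)³ ≈ 8.230453e-03.
By linearity: E[X] = C(162, 3)·p³ ≈ 695520 · 8.230453e-03 ≈ 5724.4444.
Since α = 2/3 < 1, p = c/n^{2/3} ≫ 1/n is above the triangle threshold p ~ 1/n. Asymptotically E[X] ~ (c³/6)·n^{3(1−α)} = (6³/6)·n^{1} → ∞; triangles are abundant w.h.p.

E[X] ≈ 5724.4444; in regime p = Θ(1/n^{2/3}) E[X] diverges (above the triangle threshold p ~ 1/n).


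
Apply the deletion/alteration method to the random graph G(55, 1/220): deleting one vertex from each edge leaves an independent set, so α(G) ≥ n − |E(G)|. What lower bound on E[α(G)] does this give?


E[|E(G)|] = C(55, 2)·p = 1485 · (1/220) = 27/4.
E[α(G)] ≥ n − E[|E(G)|] = 55 − 27/4 = 193/4.
Numerically: ≈ 48.2500.
(This is only a lower bound; the true E[α(G)] may be larger.)

E[α(G)] ≥ 193/4 ≈ 48.2500.


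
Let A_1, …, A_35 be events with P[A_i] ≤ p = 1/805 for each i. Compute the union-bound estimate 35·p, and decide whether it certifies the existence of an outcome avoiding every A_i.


Union bound: P[∪_{i=1}^{35} A_i] ≤ Σ_i P[A_i] ≤ 35·p = 35·(1/805) = 1/23.
Numerically: 1/23 ≈ 0.04348.
Is 1/23 < 1? YES.
Since P[∪ A_i] ≤ 1/23 < 1, the complement has P[∩ A_i^c] ≥ 1 − 1/23 = 22/23 > 0, so some outcome avoids every A_i.

35·p = 1/23 ≈ 0.04348; existence CERTIFIED by the union bound.


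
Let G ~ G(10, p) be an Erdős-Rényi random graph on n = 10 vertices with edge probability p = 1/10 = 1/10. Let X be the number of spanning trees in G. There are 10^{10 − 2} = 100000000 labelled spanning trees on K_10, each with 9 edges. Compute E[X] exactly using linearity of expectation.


K_10 has 10^{10 − 2} = 100000000 labelled spanning trees.
For each such spanning tree H, let X_H = 1 if all 9 edges of H are present in G. Then P[X_H = 1] = p^{9} = (1/10)^{9} = 1/1000000000.
By linearity: E[X] = Σ_H E[X_H] = 100000000 · p^{9} = 100000000 · 1/1000000000 = 1/10.
Numerically: E[X] ≈ 0.1.

E[X] = 100000000 · (1/10)^{9} = 1/10 ≈ 0.1.


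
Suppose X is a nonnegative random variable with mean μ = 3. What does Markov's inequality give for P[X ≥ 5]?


μ = E[X] = 3, a = 5.
Markov: P[X ≥ 5] ≤ μ/a = (3)/5 = 3/5.
Numerically: ≈ 0.600.
(Since a = 5 > μ = 3.000, the bound 3/5 is < 1 and informative.)

P[X ≥ 5] ≤ 3/5 ≈ 0.600.


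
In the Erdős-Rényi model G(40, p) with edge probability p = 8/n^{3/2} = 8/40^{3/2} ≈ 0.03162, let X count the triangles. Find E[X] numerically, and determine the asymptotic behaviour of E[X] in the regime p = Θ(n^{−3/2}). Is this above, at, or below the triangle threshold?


Number of potential triangles: C(40, 3) = 9880.
Each occurs with probability p³ ≈ (0.03162)³ ≈ 3.162278e-05.
By linearity: E[X] = C(40, 3)·p³ ≈ 9880 · 3.162278e-05 ≈ 0.3124.
Since α = 3/2 > 1, p = c/n^{3/2} = o(1/n) is below the triangle threshold p ~ 1/n. Asymptotically E[X] ~ (c³/6)·n^{3(1−α)} = (8³/6)·n^{-1.5} → 0, so by Markov's inequality G has no triangles w.h.p.

E[X] ≈ 0.3124; in regime p = Θ(1/n^{3/2}) E[X] tends to 0 (below the triangle threshold p ~ 1/n).


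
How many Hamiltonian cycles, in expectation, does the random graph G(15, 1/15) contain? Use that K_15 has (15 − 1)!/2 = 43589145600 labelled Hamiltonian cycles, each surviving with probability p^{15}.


K_15 has (15 − 1)!/2 = 43589145600 labelled Hamiltonian cycles.
For each such Hamiltonian cycle H, let X_H = 1 if all 15 edges of H are present in G. Then P[X_H = 1] = p^{15} = (1/15)^{15} = 1/437893890380859375.
By linearity of expectation: E[X] = Σ_H E[X_H] = 43589145600 · p^{15} = 43589145600 · 1/437893890380859375 = 7175168/72081298828125.
Numerically: E[X] ≈ 9.954e-08.

E[X] = 43589145600 · (1/15)^{15} = 7175168/72081298828125 ≈ 9.954e-08.


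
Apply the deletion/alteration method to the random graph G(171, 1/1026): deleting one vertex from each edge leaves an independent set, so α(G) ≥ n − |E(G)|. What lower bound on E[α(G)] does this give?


E[|E(G)|] = C(171, 2)·p = 14535 · (1/1026) = 85/6.
E[α(G)] ≥ n − E[|E(G)|] = 171 − 85/6 = 941/6.
Numerically: ≈ 156.833333.
(This is only a lower bound; the true E[α(G)] may be larger.)

E[α(G)] ≥ 941/6 ≈ 156.833333.


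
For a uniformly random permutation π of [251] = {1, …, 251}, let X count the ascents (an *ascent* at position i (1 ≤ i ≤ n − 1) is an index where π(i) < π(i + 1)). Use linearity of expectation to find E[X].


Write X = Σ X_I over i = 1, …, 250, with X_I the indicator of one ascent.
There are 250 indicators.
For each fixed i, the pair (π(i), π(i+1)) is a uniformly random ordered pair of distinct values from {1, …, 251}; by symmetry P[π(i) < π(i+1)] = 1/2.
By linearity: E[X] = 250 · (1/2) = (251 − 1) · (1/2) = 125 ≈ 125.000.

E[X] = 125 = 125.000.


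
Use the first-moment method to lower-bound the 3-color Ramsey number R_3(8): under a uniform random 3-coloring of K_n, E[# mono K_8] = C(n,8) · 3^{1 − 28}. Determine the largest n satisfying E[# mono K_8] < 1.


We need C(n, 8) · 3^{1 − 28} < 1, i.e. C(n, 8) < 3^{28 − 1} = 7625597484987.
Check values of n near the boundary:
  n = 151: C(151, 8) = 5551321138650; 5551321138650 < 7625597484987? YES
  n = 152: C(152, 8) = 5859727868575; 5859727868575 < 7625597484987? YES
  n = 153: C(153, 8) = 6183023199255; 6183023199255 < 7625597484987? YES
  n = 154: C(154, 8) = 6521818990995; 6521818990995 < 7625597484987? YES
  n = 155: C(155, 8) = 6876747915675; 6876747915675 < 7625597484987? YES
  n = 156: C(156, 8) = 7248464019225; 7248464019225 < 7625597484987? YES
  n = 157: C(157, 8) = 7637643295425; 7637643295425 < 7625597484987? NO
The largest n with C(n, 8) < 7625597484987 is n = 156 (where E[X] = 805384891025/847288609443 ≈ 0.951). Hence R_3(8) > 156, i.e. R_3(8) ≥ 157.

Largest n = 156; hence R_3(8) > 156.


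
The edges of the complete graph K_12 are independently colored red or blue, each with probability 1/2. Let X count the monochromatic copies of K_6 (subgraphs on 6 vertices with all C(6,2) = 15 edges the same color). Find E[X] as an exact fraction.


Let X = Σ_S X_S over the C(12, 6) = 924 subsets S of size 6, where X_S = 1 if the K_6 on S is monochromatic.
For a fixed S, the K_6 on S has C(6, 2) = 15 edges. P[all 15 edges red] = (1/2)^15, and likewise for blue, so P[monochromatic] = 2·(1/2)^15 = 2^{1 − 15} = 1/16384.
By linearity: E[X] = C(12, 6) · 2^{1 − 15} = 924 · 1/16384 = 231/4096.
Numerically: E[X] ≈ 0.056396.

E[X] = C(12,6)·2^(1−C(6,2)) = 231/4096 ≈ 0.056396.


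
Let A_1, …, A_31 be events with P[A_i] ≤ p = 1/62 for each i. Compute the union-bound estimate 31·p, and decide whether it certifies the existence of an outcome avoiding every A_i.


Union bound: P[∪_{i=1}^{31} A_i] ≤ Σ_i P[A_i] ≤ 31·p = 31·(1/62) = 1/2.
Numerically: 1/2 ≈ 0.5000.
Is 1/2 < 1? YES.
Since P[∪ A_i] ≤ 1/2 < 1, the complement has P[∩ A_i^c] ≥ 1 − 1/2 = 1/2 > 0, so some outcome avoids every A_i.

31·p = 1/2 ≈ 0.5000; existence CERTIFIED by the union bound.


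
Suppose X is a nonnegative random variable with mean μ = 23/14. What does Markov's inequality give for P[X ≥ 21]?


μ = E[X] = 23/14, a = 21.
Markov: P[X ≥ 21] ≤ μ/a = (23/14)/21 = 23/294.
Numerically: ≈ 0.078.
(Since a = 21 > μ = 1.643, the bound 23/294 is < 1 and informative.)

P[X ≥ 21] ≤ 23/294 ≈ 0.078.


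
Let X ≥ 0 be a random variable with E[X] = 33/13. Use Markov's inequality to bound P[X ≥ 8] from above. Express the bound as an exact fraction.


μ = E[X] = 33/13, a = 8.
Markov: P[X ≥ 8] ≤ μ/a = (33/13)/8 = 33/104.
Numerically: ≈ 0.317308.
(Since a = 8 > μ = 2.538462, the bound 33/104 is < 1 and informative.)

P[X ≥ 8] ≤ 33/104 ≈ 0.317308.


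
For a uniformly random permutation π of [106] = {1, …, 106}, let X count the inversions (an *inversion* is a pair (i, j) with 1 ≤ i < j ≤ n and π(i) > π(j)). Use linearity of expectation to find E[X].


Write X = Σ X_I over the C(106, 2) = 5565 pairs i < j, with X_I the indicator of one inversion.
There are 5565 indicators.
For each fixed pair i < j, the values π(i) and π(j) are two distinct elements of {1, …, 106} in uniformly random order; by symmetry P[π(i) > π(j)] = 1/2.
By linearity: E[X] = 5565 · (1/2) = C(106, 2) · (1/2) = 5565/2 = 5565/2 ≈ 2782.50000.

E[X] = 5565/2 = 2782.50000.


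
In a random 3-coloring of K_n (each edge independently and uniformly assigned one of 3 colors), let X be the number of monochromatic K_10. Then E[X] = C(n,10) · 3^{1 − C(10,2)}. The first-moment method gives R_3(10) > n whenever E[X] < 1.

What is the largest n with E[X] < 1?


We need C(n, 10) · 3^{1 − 45} < 1, i.e. C(n, 10) < 3^{45 − 1} = 984770902183611232881.
Check values of n near the boundary:
  n = 571: C(571, 10) = 937951290893172842001; 937951290893172842001 < 984770902183611232881? YES
  n = 572: C(572, 10) = 954640815642161682606; 954640815642161682606 < 984770902183611232881? YES
  n = 573: C(573, 10) = 971597135635805762226; 971597135635805762226 < 984770902183611232881? YES
  n = 574: C(574, 10) = 988824035203816502691; 988824035203816502691 < 984770902183611232881? NO
  n = 575: C(575, 10) = 1006325345561406175305; 1006325345561406175305 < 984770902183611232881? NO
The largest n with C(n, 10) < 984770902183611232881 is n = 573 (where E[X] = 35985079097622435638/36472996377170786403 ≈ 0.98662). Hence R_3(10) > 573, i.e. R_3(10) ≥ 574.

Largest n = 573; hence R_3(10) > 573.


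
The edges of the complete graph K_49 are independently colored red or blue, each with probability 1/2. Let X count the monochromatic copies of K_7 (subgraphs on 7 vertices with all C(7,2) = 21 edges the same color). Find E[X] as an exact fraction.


Let X = Σ_S X_S over the C(49, 7) = 85900584 subsets S of size 7, where X_S = 1 if the K_7 on S is monochromatic.
For a fixed S, the K_7 on S has C(7, 2) = 21 edges. P[all 21 edges red] = (1/2)^21, and likewise for blue, so P[monochromatic] = 2·(1/2)^21 = 2^{1 − 21} = 1/1048576.
By linearity: E[X] = C(49, 7) · 2^{1 − 21} = 85900584 · 1/1048576 = 10737573/131072.
Numerically: E[X] ≈ 81.921181.

E[X] = C(49,7)·2^(1−C(7,2)) = 10737573/131072 ≈ 81.921181.
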